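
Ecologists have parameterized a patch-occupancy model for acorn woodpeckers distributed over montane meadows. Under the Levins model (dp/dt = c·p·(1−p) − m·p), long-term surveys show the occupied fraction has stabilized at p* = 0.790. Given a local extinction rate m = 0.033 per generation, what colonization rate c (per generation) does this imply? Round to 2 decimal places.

0.16

At equilibrium c(1−p*) = m, so c = m/(1−p*).
c = 0.033/(1 − 0.790) = 0.033/0.2100 = 0.1571.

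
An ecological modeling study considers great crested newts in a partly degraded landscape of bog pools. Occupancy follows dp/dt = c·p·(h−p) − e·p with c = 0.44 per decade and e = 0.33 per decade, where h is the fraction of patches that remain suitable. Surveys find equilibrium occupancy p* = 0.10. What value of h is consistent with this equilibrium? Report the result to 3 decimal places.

At equilibrium c(h−p*) = e, so h = p* + e/c.
h = 0.10 + 0.33/0.44 = 0.10 + 0.7500 = 0.8500.

0.850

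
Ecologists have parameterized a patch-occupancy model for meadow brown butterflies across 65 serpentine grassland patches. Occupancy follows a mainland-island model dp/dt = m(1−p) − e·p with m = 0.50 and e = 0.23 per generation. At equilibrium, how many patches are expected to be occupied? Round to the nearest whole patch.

p* = m/(m+e) = 0.50/0.7300 = 0.6849.
Expected occupied patches = N × p* = 65 × 0.6849 = 44.52 ≈ 45.

45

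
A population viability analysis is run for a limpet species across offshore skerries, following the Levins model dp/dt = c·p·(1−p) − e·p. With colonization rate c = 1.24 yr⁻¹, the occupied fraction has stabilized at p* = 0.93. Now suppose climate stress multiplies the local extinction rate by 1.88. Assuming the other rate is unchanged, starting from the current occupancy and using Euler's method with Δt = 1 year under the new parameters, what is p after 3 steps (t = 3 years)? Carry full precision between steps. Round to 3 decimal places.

0.868

Balance c(1−p*) = e gives e = 1.24×(1 − 0.93000) = 0.08680.
Starting from p₀ = 0.93000; update p ← p + (dp/dt)·Δt with the new parameters.
t = 1: p = 0.93000 + (-0.07104) = 0.85896
t = 2: p = 0.85896 + (+0.01005) = 0.86901
t = 3: p = 0.86901 + (-0.00066) = 0.86835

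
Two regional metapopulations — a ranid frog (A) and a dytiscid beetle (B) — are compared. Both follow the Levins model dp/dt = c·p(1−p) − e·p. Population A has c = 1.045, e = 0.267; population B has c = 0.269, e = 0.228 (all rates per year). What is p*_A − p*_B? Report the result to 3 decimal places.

0.592

A: p*_A = 1 − 0.267/1.045 = 0.7445.
B: p*_B = 1 − 0.228/0.269 = 0.1524.
p*_A − p*_B = 0.7445 − 0.1524 = 0.5921.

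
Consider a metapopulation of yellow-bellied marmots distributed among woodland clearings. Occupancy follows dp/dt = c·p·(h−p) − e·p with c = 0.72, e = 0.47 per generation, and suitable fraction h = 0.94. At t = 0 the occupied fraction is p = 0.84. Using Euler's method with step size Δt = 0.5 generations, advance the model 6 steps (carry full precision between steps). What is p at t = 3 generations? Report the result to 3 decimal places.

Update rule: p ← p + [c·p·(h−p) − e·p]·Δt with Δt = 0.5.
t = 0.5: p = 0.84000 + (-0.16716) = 0.67284
t = 1: p = 0.67284 + (-0.09341) = 0.57943
t = 1.5: p = 0.57943 + (-0.06095) = 0.51848
t = 2: p = 0.51848 + (-0.04316) = 0.47532
t = 2.5: p = 0.47532 + (-0.03219) = 0.44313
t = 3: p = 0.44313 + (-0.02487) = 0.41826

0.418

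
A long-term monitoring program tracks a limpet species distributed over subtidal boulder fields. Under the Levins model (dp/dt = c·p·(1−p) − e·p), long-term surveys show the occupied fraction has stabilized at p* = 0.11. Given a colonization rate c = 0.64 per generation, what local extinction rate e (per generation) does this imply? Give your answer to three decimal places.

At equilibrium c(1−p*) = e.
e = 0.64 × (1 − 0.11) = 0.64 × 0.8900 = 0.5696.

0.570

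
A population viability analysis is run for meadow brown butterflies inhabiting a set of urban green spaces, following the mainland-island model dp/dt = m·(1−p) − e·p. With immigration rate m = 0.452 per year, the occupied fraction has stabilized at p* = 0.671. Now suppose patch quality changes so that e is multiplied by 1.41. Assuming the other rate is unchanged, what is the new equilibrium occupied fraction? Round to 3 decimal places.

0.591

Balance m(1−p*) = e·p* gives e = m(1−p*)/p* = 0.452×0.32900/0.67100 = 0.22162.
New p* = m/(m+e) = 0.45200/(0.45200+0.31248) = 0.59125.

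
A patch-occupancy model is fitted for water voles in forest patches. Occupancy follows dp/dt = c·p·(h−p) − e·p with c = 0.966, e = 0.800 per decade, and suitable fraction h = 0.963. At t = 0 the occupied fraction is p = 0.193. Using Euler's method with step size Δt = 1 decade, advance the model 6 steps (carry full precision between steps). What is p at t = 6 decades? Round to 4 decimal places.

0.1543

Update rule: p ← p + [c·p·(h−p) − e·p]·Δt with Δt = 1.
step 1: Δp = -0.01084, p = 0.18216
step 2: Δp = -0.00833, p = 0.17383
step 3: Δp = -0.00655, p = 0.16728
step 4: Δp = -0.00524, p = 0.16204
step 5: Δp = -0.00426, p = 0.15778
step 6: Δp = -0.00350, p = 0.15429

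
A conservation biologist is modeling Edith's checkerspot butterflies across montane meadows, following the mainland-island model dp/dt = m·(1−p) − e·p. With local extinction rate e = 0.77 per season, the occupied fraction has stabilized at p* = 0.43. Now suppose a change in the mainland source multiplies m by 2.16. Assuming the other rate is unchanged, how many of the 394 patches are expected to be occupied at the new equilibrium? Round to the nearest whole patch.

Balance m(1−p*) = e·p* gives m = e·p*/(1−p*) = 0.77×0.43000/0.57000 = 0.58088.
New p* = m/(m+e) = 1.25470/(1.25470+0.77000) = 0.61970.
Expected occupied = 394 × 0.61970 = 244.16 ≈ 244.

244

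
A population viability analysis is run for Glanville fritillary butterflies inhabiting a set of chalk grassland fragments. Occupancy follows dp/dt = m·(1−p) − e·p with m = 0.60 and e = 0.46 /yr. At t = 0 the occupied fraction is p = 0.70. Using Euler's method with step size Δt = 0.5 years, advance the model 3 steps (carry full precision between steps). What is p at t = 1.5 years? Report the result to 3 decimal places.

0.580

Update rule: p ← p + [m·(1−p) − e·p]·Δt with Δt = 0.5.
step 1: Δp = -0.07100, p = 0.62900
step 2: Δp = -0.03337, p = 0.59563
step 3: Δp = -0.01568, p = 0.57995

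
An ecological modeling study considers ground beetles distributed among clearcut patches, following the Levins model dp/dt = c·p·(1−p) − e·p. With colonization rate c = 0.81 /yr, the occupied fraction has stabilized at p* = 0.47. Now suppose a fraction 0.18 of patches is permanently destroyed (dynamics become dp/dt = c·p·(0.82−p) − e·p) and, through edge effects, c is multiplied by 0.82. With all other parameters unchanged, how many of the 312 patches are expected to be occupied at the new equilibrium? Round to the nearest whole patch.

Balance c(1−p*) = e gives e = 0.81×(1 − 0.47000) = 0.42930.
New p* = 0.82 − e/c = 0.82 − 0.42930/0.66420 = 0.17366.
Expected occupied = 312 × 0.17366 = 54.18 ≈ 54.

54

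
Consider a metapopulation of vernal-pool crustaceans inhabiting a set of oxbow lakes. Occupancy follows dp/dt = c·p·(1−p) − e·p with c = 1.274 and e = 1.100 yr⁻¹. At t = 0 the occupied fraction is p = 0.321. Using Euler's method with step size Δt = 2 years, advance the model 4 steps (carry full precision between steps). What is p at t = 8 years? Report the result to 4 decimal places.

Update rule: p ← p + [c·p·(1−p) − e·p]·Δt with Δt = 2.
t = 2: p = 0.32100 + (-0.15084) = 0.17016
t = 4: p = 0.17016 + (-0.01456) = 0.15560
t = 6: p = 0.15560 + (-0.00754) = 0.14806
t = 8: p = 0.14806 + (-0.00433) = 0.14373

0.1437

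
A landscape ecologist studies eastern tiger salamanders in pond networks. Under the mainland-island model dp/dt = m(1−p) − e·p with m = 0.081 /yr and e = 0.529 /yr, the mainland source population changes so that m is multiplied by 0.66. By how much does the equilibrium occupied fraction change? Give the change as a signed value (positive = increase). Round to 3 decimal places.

-0.041

Before: p* = 0.081/(0.081+0.529) = 0.1328.
After: m = 0.05346, e = 0.529; p* = 0.05346/0.5825 = 0.0918.
Δp* = 0.0918 − 0.1328 = -0.0410.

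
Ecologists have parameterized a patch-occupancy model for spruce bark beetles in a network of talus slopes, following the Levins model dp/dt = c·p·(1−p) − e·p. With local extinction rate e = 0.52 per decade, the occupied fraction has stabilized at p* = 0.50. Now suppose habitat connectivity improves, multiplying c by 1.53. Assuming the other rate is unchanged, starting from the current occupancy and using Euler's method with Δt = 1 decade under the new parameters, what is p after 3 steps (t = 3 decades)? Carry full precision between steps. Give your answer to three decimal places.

0.673

Balance c(1−p*) = e gives c = e/(1 − 0.50000) = 0.52/0.50000 = 1.04000.
Starting from p₀ = 0.50000; update p ← p + (dp/dt)·Δt with the new parameters.
p: 0.50000 → 0.63780  (Δp = +0.13780)
p: 0.63780 → 0.67373  (Δp = +0.03593)
p: 0.67373 → 0.67316  (Δp = -0.00056)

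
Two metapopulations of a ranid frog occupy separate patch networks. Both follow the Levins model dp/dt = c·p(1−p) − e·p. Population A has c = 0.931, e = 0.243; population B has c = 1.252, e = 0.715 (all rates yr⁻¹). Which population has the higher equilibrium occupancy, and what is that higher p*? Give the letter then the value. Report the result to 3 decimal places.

A, 0.739

A: p*_A = 1 − 0.243/0.931 = 0.7390.
B: p*_B = 1 − 0.715/1.252 = 0.4289.
A is higher at 0.7390.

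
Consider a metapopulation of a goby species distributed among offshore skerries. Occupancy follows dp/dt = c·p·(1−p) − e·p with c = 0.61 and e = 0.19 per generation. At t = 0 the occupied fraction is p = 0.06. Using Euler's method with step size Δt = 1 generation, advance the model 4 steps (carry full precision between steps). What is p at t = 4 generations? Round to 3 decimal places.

0.204

Update rule: p ← p + [c·p·(1−p) − e·p]·Δt with Δt = 1.
p: 0.06000 → 0.08300  (Δp = +0.02300)
p: 0.08300 → 0.11366  (Δp = +0.03066)
p: 0.11366 → 0.15352  (Δp = +0.03986)
p: 0.15352 → 0.20362  (Δp = +0.05010)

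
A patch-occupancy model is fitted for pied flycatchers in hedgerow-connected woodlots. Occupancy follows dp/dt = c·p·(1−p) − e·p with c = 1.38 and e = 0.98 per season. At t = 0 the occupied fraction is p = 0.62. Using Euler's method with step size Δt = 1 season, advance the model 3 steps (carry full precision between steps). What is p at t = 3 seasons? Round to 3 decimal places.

0.304

Update rule: p ← p + [c·p·(1−p) − e·p]·Δt with Δt = 1.
p: 0.62000 → 0.33753  (Δp = -0.28247)
p: 0.33753 → 0.31532  (Δp = -0.02221)
p: 0.31532 → 0.30424  (Δp = -0.01108)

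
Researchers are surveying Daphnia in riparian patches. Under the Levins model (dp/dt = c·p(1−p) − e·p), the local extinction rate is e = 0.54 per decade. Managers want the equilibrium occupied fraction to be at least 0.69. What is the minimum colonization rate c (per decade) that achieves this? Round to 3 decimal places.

p* = 1 − e/c ≥ 0.69 requires e/c ≤ 0.3100, i.e. c ≥ e/0.3100.
c_min = 0.54/0.3100 = 1.7419.

1.742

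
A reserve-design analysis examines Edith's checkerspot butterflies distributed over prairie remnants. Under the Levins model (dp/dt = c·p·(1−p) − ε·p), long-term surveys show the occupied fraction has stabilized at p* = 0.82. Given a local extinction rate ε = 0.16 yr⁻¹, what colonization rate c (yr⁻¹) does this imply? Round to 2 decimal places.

At equilibrium c(1−p*) = ε, so c = ε/(1−p*).
c = 0.16/(1 − 0.82) = 0.16/0.1800 = 0.8889.

0.89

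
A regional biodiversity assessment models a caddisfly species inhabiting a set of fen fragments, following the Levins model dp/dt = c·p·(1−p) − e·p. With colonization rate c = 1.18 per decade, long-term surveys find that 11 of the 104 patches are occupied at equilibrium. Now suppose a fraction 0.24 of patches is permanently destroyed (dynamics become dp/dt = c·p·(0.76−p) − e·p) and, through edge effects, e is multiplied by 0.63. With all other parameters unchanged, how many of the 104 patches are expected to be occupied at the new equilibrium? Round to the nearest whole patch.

20

Observed p* = 11/104 = 0.10577.
Balance c(1−p*) = e gives e = 1.18×(1 − 0.10577) = 1.05519.
New p* = 0.76 − e/c = 0.76 − 0.66477/1.18000 = 0.19664.
Expected occupied = 104 × 0.19664 = 20.45 ≈ 20.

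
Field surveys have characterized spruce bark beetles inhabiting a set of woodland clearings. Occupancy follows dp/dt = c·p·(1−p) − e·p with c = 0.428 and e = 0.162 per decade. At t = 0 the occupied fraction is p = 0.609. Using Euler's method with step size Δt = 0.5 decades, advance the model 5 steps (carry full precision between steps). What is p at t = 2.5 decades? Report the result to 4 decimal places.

0.6153

Update rule: p ← p + [c·p·(1−p) − e·p]·Δt with Δt = 0.5.
p: 0.60900 → 0.61063  (Δp = +0.00163)
p: 0.61063 → 0.61205  (Δp = +0.00142)
p: 0.61205 → 0.61329  (Δp = +0.00124)
p: 0.61329 → 0.61436  (Δp = +0.00108)
p: 0.61436 → 0.61530  (Δp = +0.00094)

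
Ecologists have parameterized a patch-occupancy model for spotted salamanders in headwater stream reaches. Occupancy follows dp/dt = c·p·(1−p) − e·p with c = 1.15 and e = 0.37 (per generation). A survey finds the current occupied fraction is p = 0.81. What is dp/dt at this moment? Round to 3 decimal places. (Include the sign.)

Colonization term: c·p·(1−p) = 1.15×0.81×0.1900 = 0.17698.
Extinction term: e·p = 0.29970.
dp/dt = 0.17698 − 0.29970 = -0.12272.

-0.123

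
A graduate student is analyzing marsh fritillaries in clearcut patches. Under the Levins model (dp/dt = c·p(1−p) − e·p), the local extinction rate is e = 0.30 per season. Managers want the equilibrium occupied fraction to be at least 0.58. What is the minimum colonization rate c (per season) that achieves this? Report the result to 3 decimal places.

0.714

p* = 1 − e/c ≥ 0.58 requires e/c ≤ 0.4200, i.e. c ≥ e/0.4200.
c_min = 0.30/0.4200 = 0.7143.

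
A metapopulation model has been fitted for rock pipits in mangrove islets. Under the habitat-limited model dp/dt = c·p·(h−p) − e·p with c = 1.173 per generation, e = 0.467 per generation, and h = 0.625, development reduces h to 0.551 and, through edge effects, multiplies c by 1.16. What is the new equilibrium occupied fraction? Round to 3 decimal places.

0.208

Before: p* = h − e/c = 0.625 − 0.467/1.173 = 0.625 − 0.3981 = 0.2269.
After: c = 1.36068, e = 0.467, h = 0.551; p* = 0.551 − 0.467/1.36068 = 0.2078.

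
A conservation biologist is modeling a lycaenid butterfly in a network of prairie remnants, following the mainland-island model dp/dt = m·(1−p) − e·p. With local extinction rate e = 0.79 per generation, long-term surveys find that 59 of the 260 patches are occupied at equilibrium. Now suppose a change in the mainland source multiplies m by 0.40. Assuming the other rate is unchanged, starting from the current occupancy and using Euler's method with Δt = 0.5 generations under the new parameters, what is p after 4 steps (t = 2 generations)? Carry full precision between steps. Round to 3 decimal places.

0.117

Observed p* = 59/260 = 0.22692.
Balance m(1−p*) = e·p* gives m = e·p*/(1−p*) = 0.79×0.22692/0.77308 = 0.23189.
Starting from p₀ = 0.22692; update p ← p + (dp/dt)·Δt with the new parameters.
t = 0.5: p = 0.22692 + (-0.05378) = 0.17314
t = 1: p = 0.17314 + (-0.03004) = 0.14310
t = 1.5: p = 0.14310 + (-0.01678) = 0.12632
t = 2: p = 0.12632 + (-0.00938) = 0.11694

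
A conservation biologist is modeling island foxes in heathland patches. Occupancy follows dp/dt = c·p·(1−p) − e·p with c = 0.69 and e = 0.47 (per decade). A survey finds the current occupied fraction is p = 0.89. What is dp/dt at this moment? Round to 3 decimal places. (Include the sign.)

Colonization term: c·p·(1−p) = 0.69×0.89×0.1100 = 0.06755.
Extinction term: e·p = 0.41830.
dp/dt = 0.06755 − 0.41830 = -0.35075.

-0.351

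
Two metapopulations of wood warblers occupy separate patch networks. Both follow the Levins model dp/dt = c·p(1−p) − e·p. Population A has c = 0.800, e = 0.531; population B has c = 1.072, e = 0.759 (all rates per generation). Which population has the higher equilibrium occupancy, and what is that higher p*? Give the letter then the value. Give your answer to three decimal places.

A: p*_A = 1 − 0.531/0.800 = 0.3363.
B: p*_B = 1 − 0.759/1.072 = 0.2920.
A is higher at 0.3363.

A, 0.336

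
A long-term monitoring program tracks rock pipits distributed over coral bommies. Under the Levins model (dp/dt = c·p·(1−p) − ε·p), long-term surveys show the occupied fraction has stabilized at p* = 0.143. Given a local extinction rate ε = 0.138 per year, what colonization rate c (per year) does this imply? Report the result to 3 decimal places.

At equilibrium c(1−p*) = ε, so c = ε/(1−p*).
c = 0.138/(1 − 0.143) = 0.138/0.8570 = 0.1610.

0.161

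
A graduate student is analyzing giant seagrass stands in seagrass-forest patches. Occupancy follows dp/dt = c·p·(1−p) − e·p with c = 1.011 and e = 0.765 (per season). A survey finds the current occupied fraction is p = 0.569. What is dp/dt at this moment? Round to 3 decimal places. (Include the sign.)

-0.187

Colonization term: c·p·(1−p) = 1.011×0.569×0.4310 = 0.24794.
Extinction term: e·p = 0.43528.
dp/dt = 0.24794 − 0.43528 = -0.18735.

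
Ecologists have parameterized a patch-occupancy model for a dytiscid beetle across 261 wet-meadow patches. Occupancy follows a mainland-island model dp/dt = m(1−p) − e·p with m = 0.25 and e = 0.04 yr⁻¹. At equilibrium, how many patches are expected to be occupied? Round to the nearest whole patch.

225

p* = m/(m+e) = 0.25/0.2900 = 0.8621.
Expected occupied patches = N × p* = 261 × 0.8621 = 225.00 ≈ 225.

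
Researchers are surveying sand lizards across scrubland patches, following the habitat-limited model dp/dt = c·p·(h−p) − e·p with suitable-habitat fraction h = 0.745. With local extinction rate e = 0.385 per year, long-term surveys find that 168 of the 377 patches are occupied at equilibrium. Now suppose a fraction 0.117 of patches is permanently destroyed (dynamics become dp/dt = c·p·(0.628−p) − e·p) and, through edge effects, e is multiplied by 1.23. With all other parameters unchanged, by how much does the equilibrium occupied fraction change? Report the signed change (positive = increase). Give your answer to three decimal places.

-0.186

Observed p* = 168/377 = 0.44562.
Balance c(h−p*) = e gives c = e/(0.745 − 0.44562) = 0.385/0.29938 = 1.28599.
New p* = 0.628 − e/c = 0.628 − 0.47355/1.28599 = 0.25976.
Δp* = 0.25976 − 0.44562 = -0.18586.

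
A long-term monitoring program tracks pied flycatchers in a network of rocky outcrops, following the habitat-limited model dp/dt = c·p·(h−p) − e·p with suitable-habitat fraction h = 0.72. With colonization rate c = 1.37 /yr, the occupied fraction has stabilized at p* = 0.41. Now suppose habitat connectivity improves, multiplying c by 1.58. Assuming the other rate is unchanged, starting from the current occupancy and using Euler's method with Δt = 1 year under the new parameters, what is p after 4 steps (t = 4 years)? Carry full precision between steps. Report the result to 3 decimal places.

0.524

Balance c(h−p*) = e gives e = 1.37×(0.72 − 0.41000) = 0.42470.
Starting from p₀ = 0.41000; update p ← p + (dp/dt)·Δt with the new parameters.
t = 1: p = 0.41000 + (+0.10099) = 0.51099
t = 2: p = 0.51099 + (+0.01416) = 0.52516
t = 3: p = 0.52516 + (-0.00154) = 0.52361
t = 4: p = 0.52361 + (+0.00021) = 0.52382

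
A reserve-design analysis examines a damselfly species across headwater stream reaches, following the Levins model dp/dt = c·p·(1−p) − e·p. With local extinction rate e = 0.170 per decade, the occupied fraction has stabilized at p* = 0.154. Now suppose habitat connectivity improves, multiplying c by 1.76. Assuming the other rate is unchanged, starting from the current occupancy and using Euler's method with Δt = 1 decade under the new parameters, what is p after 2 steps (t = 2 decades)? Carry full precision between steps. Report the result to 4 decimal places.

Balance c(1−p*) = e gives c = e/(1 − 0.15400) = 0.170/0.84600 = 0.20095.
Starting from p₀ = 0.15400; update p ← p + (dp/dt)·Δt with the new parameters.
p: 0.15400 → 0.17390  (Δp = +0.01990)
p: 0.17390 → 0.19514  (Δp = +0.02124)

0.1951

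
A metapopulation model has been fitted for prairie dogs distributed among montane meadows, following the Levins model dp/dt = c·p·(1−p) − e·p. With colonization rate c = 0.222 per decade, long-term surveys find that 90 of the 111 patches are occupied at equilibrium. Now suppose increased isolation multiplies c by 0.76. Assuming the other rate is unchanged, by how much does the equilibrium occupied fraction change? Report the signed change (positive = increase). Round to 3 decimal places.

-0.060

Observed p* = 90/111 = 0.81081.
Balance c(1−p*) = e gives e = 0.222×(1 − 0.81081) = 0.04200.
New p* = 1 − e/c = 1 − 0.04200/0.16872 = 0.75107.
Δp* = 0.75107 − 0.81081 = -0.05974.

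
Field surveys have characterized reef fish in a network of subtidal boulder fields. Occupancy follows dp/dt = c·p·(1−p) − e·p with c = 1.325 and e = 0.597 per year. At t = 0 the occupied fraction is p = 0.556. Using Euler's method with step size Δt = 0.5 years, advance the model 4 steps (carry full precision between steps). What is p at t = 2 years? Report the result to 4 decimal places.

Update rule: p ← p + [c·p·(1−p) − e·p]·Δt with Δt = 0.5.
p: 0.55600 → 0.55358  (Δp = -0.00242)
p: 0.55358 → 0.55206  (Δp = -0.00152)
p: 0.55206 → 0.55110  (Δp = -0.00096)
p: 0.55110 → 0.55049  (Δp = -0.00061)

0.5505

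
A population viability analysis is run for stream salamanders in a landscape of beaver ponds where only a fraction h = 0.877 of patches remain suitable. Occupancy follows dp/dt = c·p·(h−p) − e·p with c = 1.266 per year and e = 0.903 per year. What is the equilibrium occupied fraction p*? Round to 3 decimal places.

0.164

Setting dp/dt = 0 and dividing by p* gives c·(h−p*) = e.
So p* = h − e/c = 0.877 − 0.903/1.266 = 0.877 − 0.7133 = 0.1637.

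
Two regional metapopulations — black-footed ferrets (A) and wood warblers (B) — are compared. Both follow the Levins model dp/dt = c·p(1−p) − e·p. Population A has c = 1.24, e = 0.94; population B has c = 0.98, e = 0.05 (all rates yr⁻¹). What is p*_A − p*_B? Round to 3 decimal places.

-0.707

A: p*_A = 1 − 0.94/1.24 = 0.2419.
B: p*_B = 1 − 0.05/0.98 = 0.9490.
p*_A − p*_B = 0.2419 − 0.9490 = -0.7070.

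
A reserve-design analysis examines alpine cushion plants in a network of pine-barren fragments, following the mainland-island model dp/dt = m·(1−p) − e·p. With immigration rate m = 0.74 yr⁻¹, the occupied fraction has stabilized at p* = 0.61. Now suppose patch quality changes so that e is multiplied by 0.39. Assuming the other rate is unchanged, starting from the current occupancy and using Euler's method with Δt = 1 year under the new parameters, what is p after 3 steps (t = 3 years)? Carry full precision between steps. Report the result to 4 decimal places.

Balance m(1−p*) = e·p* gives e = m(1−p*)/p* = 0.74×0.39000/0.61000 = 0.47311.
Starting from p₀ = 0.61000; update p ← p + (dp/dt)·Δt with the new parameters.
  1  |  dp/dt·Δt = +0.176046  |  p_1 = 0.786046
  2  |  dp/dt·Δt = +0.013289  |  p_2 = 0.799335
  3  |  dp/dt·Δt = +0.001003  |  p_3 = 0.800338

0.8003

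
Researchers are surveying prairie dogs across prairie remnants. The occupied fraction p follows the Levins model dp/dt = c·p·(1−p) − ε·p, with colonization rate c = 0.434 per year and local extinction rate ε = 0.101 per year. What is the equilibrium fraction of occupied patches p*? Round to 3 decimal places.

Setting dp/dt = 0 and dividing through by p* gives c·(1−p*) = ε.
So p* = 1 − ε/c = 1 − 0.101/0.434 = 1 − 0.2327 = 0.7673.

0.767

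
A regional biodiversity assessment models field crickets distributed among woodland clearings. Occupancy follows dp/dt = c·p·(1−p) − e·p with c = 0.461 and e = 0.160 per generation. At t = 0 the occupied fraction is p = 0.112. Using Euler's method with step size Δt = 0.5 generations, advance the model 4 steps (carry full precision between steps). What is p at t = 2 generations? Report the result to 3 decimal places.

0.176

Update rule: p ← p + [c·p·(1−p) − e·p]·Δt with Δt = 0.5.
step 1: Δp = +0.01396, p = 0.12596
step 2: Δp = +0.01530, p = 0.14126
step 3: Δp = +0.01666, p = 0.15793
step 4: Δp = +0.01802, p = 0.17594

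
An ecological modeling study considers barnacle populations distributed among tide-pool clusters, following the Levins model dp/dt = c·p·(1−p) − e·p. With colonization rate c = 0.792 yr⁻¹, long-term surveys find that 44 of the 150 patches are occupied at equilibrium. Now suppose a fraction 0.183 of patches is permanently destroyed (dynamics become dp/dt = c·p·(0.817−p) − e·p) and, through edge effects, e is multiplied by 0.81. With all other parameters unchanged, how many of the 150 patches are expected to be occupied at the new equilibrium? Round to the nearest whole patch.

37

Observed p* = 44/150 = 0.29333.
Balance c(1−p*) = e gives e = 0.792×(1 − 0.29333) = 0.55968.
New p* = 0.817 − e/c = 0.817 − 0.45334/0.79200 = 0.24460.
Expected occupied = 150 × 0.24460 = 36.69 ≈ 37.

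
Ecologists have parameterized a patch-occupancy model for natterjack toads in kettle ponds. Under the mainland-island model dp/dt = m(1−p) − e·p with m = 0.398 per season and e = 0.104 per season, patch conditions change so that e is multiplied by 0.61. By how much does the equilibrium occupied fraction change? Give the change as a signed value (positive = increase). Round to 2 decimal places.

0.07

Before: p* = 0.398/(0.398+0.104) = 0.7928.
After: m = 0.398, e = 0.06344; p* = 0.398/0.4614 = 0.8625.
Δp* = 0.8625 − 0.7928 = +0.0697.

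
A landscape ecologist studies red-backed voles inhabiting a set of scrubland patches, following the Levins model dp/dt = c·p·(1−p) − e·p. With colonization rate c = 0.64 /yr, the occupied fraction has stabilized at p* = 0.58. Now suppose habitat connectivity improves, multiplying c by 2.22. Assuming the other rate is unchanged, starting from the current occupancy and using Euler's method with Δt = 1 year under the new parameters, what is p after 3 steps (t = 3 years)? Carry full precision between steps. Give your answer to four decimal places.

0.8102

Balance c(1−p*) = e gives e = 0.64×(1 − 0.58000) = 0.26880.
Starting from p₀ = 0.58000; update p ← p + (dp/dt)·Δt with the new parameters.
  1  |  dp/dt·Δt = +0.190203  |  p_1 = 0.770203
  2  |  dp/dt·Δt = +0.044437  |  p_2 = 0.814640
  3  |  dp/dt·Δt = -0.004432  |  p_3 = 0.810208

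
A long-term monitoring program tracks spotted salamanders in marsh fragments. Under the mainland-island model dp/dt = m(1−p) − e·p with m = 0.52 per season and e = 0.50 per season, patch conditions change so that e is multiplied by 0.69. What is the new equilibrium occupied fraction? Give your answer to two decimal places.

Before: p* = 0.52/(0.52+0.50) = 0.5098.
After: m = 0.52, e = 0.345; p* = 0.52/0.8650 = 0.6012.

0.60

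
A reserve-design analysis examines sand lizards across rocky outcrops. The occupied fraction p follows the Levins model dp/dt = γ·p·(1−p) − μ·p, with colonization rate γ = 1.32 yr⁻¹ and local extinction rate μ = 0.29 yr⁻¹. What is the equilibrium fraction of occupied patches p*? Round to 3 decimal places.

At equilibrium, colonization balances extinction: γ·p*·(1−p*) = μ·p*.
So p* = 1 − μ/γ = 1 − 0.29/1.32 = 1 − 0.2197 = 0.7803.

0.780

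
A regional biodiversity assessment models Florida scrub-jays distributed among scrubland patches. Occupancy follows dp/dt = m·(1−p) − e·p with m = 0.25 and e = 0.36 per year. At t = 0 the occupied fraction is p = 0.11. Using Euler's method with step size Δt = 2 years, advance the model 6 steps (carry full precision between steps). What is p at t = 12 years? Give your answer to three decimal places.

0.410

Update rule: p ← p + [m·(1−p) − e·p]·Δt with Δt = 2.
t = 2: p = 0.11000 + (+0.36580) = 0.47580
t = 4: p = 0.47580 + (-0.08048) = 0.39532
t = 6: p = 0.39532 + (+0.01770) = 0.41303
t = 8: p = 0.41303 + (-0.00390) = 0.40913
t = 10: p = 0.40913 + (+0.00086) = 0.40999
t = 12: p = 0.40999 + (-0.00019) = 0.40980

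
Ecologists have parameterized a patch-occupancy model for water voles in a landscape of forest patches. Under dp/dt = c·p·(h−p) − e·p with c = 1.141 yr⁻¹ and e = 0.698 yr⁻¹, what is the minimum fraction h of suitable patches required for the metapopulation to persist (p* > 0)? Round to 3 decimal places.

0.612

p* = h − e/c is positive only when h > e/c.
h_min = e/c = 0.698/1.141 = 0.6117.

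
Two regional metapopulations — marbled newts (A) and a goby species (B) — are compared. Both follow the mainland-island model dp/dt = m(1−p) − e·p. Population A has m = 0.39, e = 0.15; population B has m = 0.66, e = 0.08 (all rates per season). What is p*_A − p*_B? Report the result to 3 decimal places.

A: p*_A = m/(m+e) = 0.39/0.5400 = 0.7222.
B: p*_B = 0.66/0.7400 = 0.8919.
p*_A − p*_B = 0.7222 − 0.8919 = -0.1697.

-0.170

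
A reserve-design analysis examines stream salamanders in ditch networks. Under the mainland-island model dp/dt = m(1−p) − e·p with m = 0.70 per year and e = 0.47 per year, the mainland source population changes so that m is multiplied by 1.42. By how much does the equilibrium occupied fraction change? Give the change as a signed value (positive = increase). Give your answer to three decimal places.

0.081

Before: p* = 0.70/(0.70+0.47) = 0.5983.
After: m = 0.994, e = 0.47; p* = 0.994/1.4640 = 0.6790.
Δp* = 0.6790 − 0.5983 = +0.0807.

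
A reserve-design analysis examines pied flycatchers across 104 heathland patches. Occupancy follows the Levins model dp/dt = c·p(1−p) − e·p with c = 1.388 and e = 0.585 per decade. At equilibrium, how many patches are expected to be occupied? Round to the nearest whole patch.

p* = 1 − e/c = 1 − 0.585/1.388 = 0.5785.
Expected occupied patches = N × p* = 104 × 0.5785 = 60.17 ≈ 60.

60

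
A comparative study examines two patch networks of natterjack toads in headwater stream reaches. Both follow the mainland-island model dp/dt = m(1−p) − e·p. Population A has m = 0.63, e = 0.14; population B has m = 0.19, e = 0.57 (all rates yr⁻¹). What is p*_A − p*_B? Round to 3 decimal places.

A: p*_A = m/(m+e) = 0.63/0.7700 = 0.8182.
B: p*_B = 0.19/0.7600 = 0.2500.
p*_A − p*_B = 0.8182 − 0.2500 = 0.5682.

0.568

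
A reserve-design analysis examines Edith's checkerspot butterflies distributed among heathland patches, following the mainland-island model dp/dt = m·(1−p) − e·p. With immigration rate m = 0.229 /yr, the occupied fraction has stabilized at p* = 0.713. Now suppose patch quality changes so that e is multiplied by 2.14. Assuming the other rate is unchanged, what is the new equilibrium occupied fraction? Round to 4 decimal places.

Balance m(1−p*) = e·p* gives e = m(1−p*)/p* = 0.229×0.28700/0.71300 = 0.09218.
New p* = m/(m+e) = 0.22900/(0.22900+0.19727) = 0.53722.

0.5372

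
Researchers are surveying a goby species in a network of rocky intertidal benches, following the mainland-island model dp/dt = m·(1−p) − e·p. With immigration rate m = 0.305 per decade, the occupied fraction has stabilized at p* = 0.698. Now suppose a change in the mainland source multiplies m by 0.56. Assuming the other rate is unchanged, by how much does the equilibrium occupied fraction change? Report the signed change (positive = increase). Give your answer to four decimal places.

-0.1339

Balance m(1−p*) = e·p* gives e = m(1−p*)/p* = 0.305×0.30200/0.69800 = 0.13196.
New p* = m/(m+e) = 0.17080/(0.17080+0.13196) = 0.56414.
Δp* = 0.56414 − 0.69800 = -0.13386.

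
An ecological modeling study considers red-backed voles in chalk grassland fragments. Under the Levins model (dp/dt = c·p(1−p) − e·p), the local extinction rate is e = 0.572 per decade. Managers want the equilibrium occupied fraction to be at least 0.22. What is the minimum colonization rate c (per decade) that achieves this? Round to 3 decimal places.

p* = 1 − e/c ≥ 0.22 requires e/c ≤ 0.7800, i.e. c ≥ e/0.7800.
c_min = 0.572/0.7800 = 0.7333.

0.733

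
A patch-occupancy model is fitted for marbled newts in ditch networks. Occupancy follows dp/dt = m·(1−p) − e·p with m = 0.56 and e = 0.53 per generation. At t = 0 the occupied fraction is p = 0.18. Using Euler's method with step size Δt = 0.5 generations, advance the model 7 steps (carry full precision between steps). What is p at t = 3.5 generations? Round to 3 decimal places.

Update rule: p ← p + [m·(1−p) − e·p]·Δt with Δt = 0.5.
  1  |  dp/dt·Δt = +0.181900  |  p_1 = 0.361900
  2  |  dp/dt·Δt = +0.082765  |  p_2 = 0.444665
  3  |  dp/dt·Δt = +0.037658  |  p_3 = 0.482322
  4  |  dp/dt·Δt = +0.017134  |  p_4 = 0.499457
  5  |  dp/dt·Δt = +0.007796  |  p_5 = 0.507253
  6  |  dp/dt·Δt = +0.003547  |  p_6 = 0.510800
  7  |  dp/dt·Δt = +0.001614  |  p_7 = 0.512414

0.512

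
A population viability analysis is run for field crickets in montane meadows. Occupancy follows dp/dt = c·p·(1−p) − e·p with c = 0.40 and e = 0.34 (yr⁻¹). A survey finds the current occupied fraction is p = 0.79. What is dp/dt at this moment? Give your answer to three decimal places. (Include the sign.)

-0.202

Colonization term: c·p·(1−p) = 0.40×0.79×0.2100 = 0.06636.
Extinction term: e·p = 0.26860.
dp/dt = 0.06636 − 0.26860 = -0.20224.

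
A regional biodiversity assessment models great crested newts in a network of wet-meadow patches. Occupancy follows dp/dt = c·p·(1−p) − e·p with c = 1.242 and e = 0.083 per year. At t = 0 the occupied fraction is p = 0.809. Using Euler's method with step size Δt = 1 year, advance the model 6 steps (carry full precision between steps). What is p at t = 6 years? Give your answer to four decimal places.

0.9332

Update rule: p ← p + [c·p·(1−p) − e·p]·Δt with Δt = 1.
  1  |  dp/dt·Δt = +0.124766  |  p_1 = 0.933766
  2  |  dp/dt·Δt = -0.000688  |  p_2 = 0.933078
  3  |  dp/dt·Δt = +0.000110  |  p_3 = 0.933187
  4  |  dp/dt·Δt = -0.000017  |  p_4 = 0.933170
  5  |  dp/dt·Δt = +0.000003  |  p_5 = 0.933173
  6  |  dp/dt·Δt = -0.000000  |  p_6 = 0.933172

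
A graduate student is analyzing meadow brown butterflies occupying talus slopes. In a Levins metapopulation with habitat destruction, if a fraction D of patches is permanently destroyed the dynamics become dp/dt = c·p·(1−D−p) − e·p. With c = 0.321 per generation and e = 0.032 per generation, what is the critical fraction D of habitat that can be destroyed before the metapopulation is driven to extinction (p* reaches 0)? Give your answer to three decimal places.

0.900

The nontrivial equilibrium is p* = (1−D) − e/c; extinction occurs when this hits zero.
So D_crit = 1 − e/c = 1 − 0.032/0.321 = 1 − 0.0997 = 0.9003.
This equals the undisturbed p*, a classic result of Lande's extension.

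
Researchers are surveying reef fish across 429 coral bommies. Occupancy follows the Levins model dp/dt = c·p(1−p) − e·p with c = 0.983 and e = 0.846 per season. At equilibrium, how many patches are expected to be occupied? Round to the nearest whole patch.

60

p* = 1 − e/c = 1 − 0.846/0.983 = 0.1394.
Expected occupied patches = N × p* = 429 × 0.1394 = 59.79 ≈ 60.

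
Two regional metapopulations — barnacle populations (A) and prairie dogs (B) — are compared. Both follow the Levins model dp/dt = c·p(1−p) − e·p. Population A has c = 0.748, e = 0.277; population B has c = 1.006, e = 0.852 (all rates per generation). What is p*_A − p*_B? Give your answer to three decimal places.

A: p*_A = 1 − 0.277/0.748 = 0.6297.
B: p*_B = 1 − 0.852/1.006 = 0.1531.
p*_A − p*_B = 0.6297 − 0.1531 = 0.4766.

0.477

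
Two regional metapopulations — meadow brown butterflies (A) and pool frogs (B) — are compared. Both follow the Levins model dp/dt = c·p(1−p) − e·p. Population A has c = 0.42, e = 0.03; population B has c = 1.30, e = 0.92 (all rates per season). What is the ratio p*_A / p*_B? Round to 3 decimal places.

3.177

A: p*_A = 1 − 0.03/0.42 = 0.9286.
B: p*_B = 1 − 0.92/1.30 = 0.2923.
p*_A / p*_B = 0.9286/0.2923 = 3.1767.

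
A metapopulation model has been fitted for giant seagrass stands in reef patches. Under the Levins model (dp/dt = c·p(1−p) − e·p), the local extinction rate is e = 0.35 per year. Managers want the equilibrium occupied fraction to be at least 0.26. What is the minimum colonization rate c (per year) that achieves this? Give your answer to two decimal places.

0.47

p* = 1 − e/c ≥ 0.26 requires e/c ≤ 0.7400, i.e. c ≥ e/0.7400.
c_min = 0.35/0.7400 = 0.4730.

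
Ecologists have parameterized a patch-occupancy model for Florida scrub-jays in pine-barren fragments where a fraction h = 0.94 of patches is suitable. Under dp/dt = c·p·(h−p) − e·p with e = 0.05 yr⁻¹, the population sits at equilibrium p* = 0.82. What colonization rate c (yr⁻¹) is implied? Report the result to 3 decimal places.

At equilibrium c(h−p*) = e, so c = e/(h−p*).
c = 0.05/(0.94 − 0.82) = 0.05/0.1200 = 0.4167.

0.417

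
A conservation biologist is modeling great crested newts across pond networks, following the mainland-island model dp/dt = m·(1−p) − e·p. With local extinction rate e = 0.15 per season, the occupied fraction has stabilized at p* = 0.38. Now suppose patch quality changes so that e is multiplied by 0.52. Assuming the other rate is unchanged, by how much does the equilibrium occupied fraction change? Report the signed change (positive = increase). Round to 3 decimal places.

0.161

Balance m(1−p*) = e·p* gives m = e·p*/(1−p*) = 0.15×0.38000/0.62000 = 0.09194.
New p* = m/(m+e) = 0.09194/(0.09194+0.07800) = 0.54101.
Δp* = 0.54101 − 0.38000 = +0.16101.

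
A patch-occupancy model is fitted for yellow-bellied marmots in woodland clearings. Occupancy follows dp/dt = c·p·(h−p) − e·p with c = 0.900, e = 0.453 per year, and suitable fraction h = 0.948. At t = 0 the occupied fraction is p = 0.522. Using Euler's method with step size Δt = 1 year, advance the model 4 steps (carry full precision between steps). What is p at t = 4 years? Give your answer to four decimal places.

Update rule: p ← p + [c·p·(h−p) − e·p]·Δt with Δt = 1.
t = 1: p = 0.52200 + (-0.03633) = 0.48567
t = 2: p = 0.48567 + (-0.01792) = 0.46775
t = 3: p = 0.46775 + (-0.00972) = 0.45803
t = 4: p = 0.45803 + (-0.00551) = 0.45252

0.4525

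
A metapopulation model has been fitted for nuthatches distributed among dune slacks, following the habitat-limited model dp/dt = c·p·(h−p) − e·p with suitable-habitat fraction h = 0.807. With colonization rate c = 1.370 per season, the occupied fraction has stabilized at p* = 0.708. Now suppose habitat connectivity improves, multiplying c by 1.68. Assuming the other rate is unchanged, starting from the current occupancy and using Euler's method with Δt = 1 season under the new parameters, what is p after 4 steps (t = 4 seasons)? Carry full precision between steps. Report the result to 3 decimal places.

Balance c(h−p*) = e gives e = 1.370×(0.807 − 0.70800) = 0.13563.
Starting from p₀ = 0.70800; update p ← p + (dp/dt)·Δt with the new parameters.
t = 1: p = 0.70800 + (+0.06530) = 0.77330
t = 2: p = 0.77330 + (-0.04490) = 0.72840
t = 3: p = 0.72840 + (+0.03298) = 0.76138
t = 4: p = 0.76138 + (-0.02332) = 0.73806

0.738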